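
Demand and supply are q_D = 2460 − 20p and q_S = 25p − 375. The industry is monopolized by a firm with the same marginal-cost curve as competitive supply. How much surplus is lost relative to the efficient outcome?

8265.31

In inverse form: demand p = 123 − 0.05q, supply p = 15 + 0.04q.
Competitive equilibrium: 123 − 0.05q = 15 + 0.04q → q* = 1200, p* = 63.
Marginal revenue: MR = 123 − 0.1q. Set MR = MC: 123 − 0.1q = 15 + 0.04q → q_m = 771.42857.
Price p_m = 123 − 0.05·771.42857 = 84.42857; MC(q_m) = 15 + 0.04·771.42857 = 45.85714.
Competitive q* = 1200, so Δq = 428.57143; wedge = 84.42857 − 45.85714 = 38.57143.
DWL = ½ × 428.57143 × 38.57143 = 8265.31.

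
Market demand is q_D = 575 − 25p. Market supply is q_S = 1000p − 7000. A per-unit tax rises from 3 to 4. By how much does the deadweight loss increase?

85.37

In inverse form: demand p = 23 − 0.04q, supply p = 7 + 0.001q.
Competitive equilibrium: 23 − 0.04q = 7 + 0.001q → q* = 390.2439, p* = 7.3902.
For a per-unit tax t: Δq = t/0.041, so DWL = ½·t·(t/0.041) = t²/0.082.
At t = 3: DWL = 109.756. At t = 4: DWL = 195.122.
Increase = 195.122 − 109.756 = 85.37.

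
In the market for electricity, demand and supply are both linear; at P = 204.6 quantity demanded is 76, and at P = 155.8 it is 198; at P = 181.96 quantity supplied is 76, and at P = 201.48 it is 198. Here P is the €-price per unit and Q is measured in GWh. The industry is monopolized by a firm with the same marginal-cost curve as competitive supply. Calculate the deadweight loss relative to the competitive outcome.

€658.95

Demand slope = (155.8 − 204.6)/(198 − 76) = −0.4, so P = 235 − 0.4Q.
Supply slope = (201.48 − 181.96)/(198 − 76) = 0.16, so P = 169.8 + 0.16Q.
Competitive equilibrium: 235 − 0.4Q = 169.8 + 0.16Q → Q* = 116.4286, P* = 188.4286.
Marginal revenue: MR = 235 − 0.8Q. Set MR = MC: 235 − 0.8Q = 169.8 + 0.16Q → Q_m = 67.9167.
Price P_m = 235 − 0.4·67.9167 = 207.8333; MC(Q_m) = 169.8 + 0.16·67.9167 = 180.6667.
Competitive Q* = 116.4286, so ΔQ = 48.5119; wedge = 207.8333 − 180.6667 = 27.1666.
DWL = ½ × 48.5119 × 27.1666 = €658.95.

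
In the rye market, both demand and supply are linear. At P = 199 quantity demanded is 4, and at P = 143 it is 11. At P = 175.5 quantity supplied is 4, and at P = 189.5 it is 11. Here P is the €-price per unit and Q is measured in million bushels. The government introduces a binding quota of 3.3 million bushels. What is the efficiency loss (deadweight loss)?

€46.51 million

Demand slope = (143 − 199)/(11 − 4) = −8, so P = 231 − 8Q.
Supply slope = (189.5 − 175.5)/(11 − 4) = 2, so P = 167.5 + 2Q.
Competitive equilibrium: 231 − 8Q = 167.5 + 2Q → Q* = 6.35, P* = 180.2.
At Q = 3.3: demand price = 231 − 8·3.3 = 204.6; supply price = 167.5 + 2·3.3 = 174.1.
ΔQ = 6.35 − 3.3 = 3.05; wedge = 204.6 − 174.1 = 30.5.
The triangle = ½ × 3.05 × 30.5 = €46.51 million.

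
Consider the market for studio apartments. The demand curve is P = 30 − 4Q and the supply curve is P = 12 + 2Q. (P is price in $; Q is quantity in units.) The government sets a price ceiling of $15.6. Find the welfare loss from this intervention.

Competitive equilibrium: 30 − 4Q = 12 + 2Q → Q* = 3, P* = 18.
At the ceiling P = 15.6, quantity supplied = (15.6 − 12)/2 = 1.8.
Willingness to pay at Q' = 1.8: 30 − 4·1.8 = 22.8.
ΔQ = 3 − 1.8 = 1.2; wedge = 22.8 − 15.6 = 7.2.
DWL = ½ × 1.2 × 7.2 = $4.32.

$4.32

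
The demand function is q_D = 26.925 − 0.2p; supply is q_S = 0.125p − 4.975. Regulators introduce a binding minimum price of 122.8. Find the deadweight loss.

In inverse form: demand p = 134.625 − 5q, supply p = 39.8 + 8q.
Competitive equilibrium: 134.625 − 5q = 39.8 + 8q → q* = 7.2942, p* = 98.1538.
At the floor p = 122.8, quantity demanded = (134.625 − 122.8)/5 = 2.365.
Sellers' marginal cost at q' = 2.365: 39.8 + 8·2.365 = 58.72.
Δq = 7.2942 − 2.365 = 4.9292; wedge = 122.8 − 58.72 = 64.08.
Deadweight loss = ½ × 4.9292 × 64.08 = 157.93.

157.93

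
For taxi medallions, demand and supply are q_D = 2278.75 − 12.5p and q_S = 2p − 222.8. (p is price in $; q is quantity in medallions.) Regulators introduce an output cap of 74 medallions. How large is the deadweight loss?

In inverse form: demand p = 182.3 − 0.08q, supply p = 111.4 + 0.5q.
Competitive equilibrium: 182.3 − 0.08q = 111.4 + 0.5q → q* = 122.2414, p* = 172.5207.
At q = 74: demand price = 182.3 − 0.08·74 = 176.38; supply price = 111.4 + 0.5·74 = 148.4.
Δq = 122.2414 − 74 = 48.2414; wedge = 176.38 − 148.4 = 27.98.
DWL = ½ × 48.2414 × 27.98 = $674.90.

$674.90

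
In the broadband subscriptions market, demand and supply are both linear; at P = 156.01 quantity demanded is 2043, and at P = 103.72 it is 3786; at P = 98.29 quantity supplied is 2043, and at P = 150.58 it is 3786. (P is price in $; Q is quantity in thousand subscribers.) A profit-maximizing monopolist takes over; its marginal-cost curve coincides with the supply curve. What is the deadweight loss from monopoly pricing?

Demand slope = (103.72 − 156.01)/(3786 − 2043) = −0.03, so P = 217.3 − 0.03Q.
Supply slope = (150.58 − 98.29)/(3786 − 2043) = 0.03, so P = 37 + 0.03Q.
Competitive equilibrium: 217.3 − 0.03Q = 37 + 0.03Q → Q* = 3005, P* = 127.15.
Marginal revenue: MR = 217.3 − 0.06Q. Set MR = MC: 217.3 − 0.06Q = 37 + 0.03Q → Q_m = 2003.3333.
Price P_m = 217.3 − 0.03·2003.3333 = 157.2; MC(Q_m) = 37 + 0.03·2003.3333 = 97.1.
Competitive Q* = 3005, so ΔQ = 1001.6667; wedge = 157.2 − 97.1 = 60.1.
Welfare loss = ½ × 1001.6667 × 60.1 = $30100.08 thousand.

$30100.08 thousand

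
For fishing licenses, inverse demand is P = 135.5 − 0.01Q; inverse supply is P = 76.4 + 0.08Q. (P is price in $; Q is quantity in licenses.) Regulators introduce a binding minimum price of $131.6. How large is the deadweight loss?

$3200

Competitive equilibrium: 135.5 − 0.01Q = 76.4 + 0.08Q → Q* = 656.6667, P* = 128.9333.
At the floor P = 131.6, quantity demanded = (135.5 − 131.6)/0.01 = 390.
Sellers' marginal cost at Q' = 390: 76.4 + 0.08·390 = 107.6.
ΔQ = 656.6667 − 390 = 266.6667; wedge = 131.6 − 107.6 = 24.
The triangle = ½ × 266.6667 × 24 = $3200.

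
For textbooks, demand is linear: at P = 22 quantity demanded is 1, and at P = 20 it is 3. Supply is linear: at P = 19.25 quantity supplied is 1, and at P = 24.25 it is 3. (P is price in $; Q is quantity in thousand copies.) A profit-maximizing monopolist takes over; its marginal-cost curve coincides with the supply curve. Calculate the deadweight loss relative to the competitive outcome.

$0.28 thousand

Demand slope = (20 − 22)/(3 − 1) = −1, so P = 23 − Q.
Supply slope = (24.25 − 19.25)/(3 − 1) = 2.5, so P = 16.75 + 2.5Q.
Competitive equilibrium: 23 − Q = 16.75 + 2.5Q → Q* = 1.7857, P* = 21.2143.
Marginal revenue: MR = 23 − 2Q. Set MR = MC: 23 − 2Q = 16.75 + 2.5Q → Q_m = 1.3889.
Price P_m = 23 − 1·1.3889 = 21.6111; MC(Q_m) = 16.75 + 2.5·1.3889 = 20.2223.
Competitive Q* = 1.7857, so ΔQ = 0.3968; wedge = 21.6111 − 20.2223 = 1.3888.
The triangle = ½ × 0.3968 × 1.3888 = $0.28 thousand.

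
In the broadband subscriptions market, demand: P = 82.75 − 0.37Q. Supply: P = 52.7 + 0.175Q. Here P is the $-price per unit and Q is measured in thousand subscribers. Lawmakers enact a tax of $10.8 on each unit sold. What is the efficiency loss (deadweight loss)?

Competitive equilibrium: 82.75 − 0.37Q = 52.7 + 0.175Q → Q* = 55.1376, P* = 62.3491.
With the tax, the buyer price exceeds the seller price by 10.8: (82.75 − 0.37Q) − (52.7 + 0.175Q) = 10.8 → Q' = 35.3211.
ΔQ = 55.1376 − 35.3211 = 19.8165; the wedge equals the tax, 10.8.
The triangle = ½ × 19.8165 × 10.8 = $107.01 thousand.

$107.01 thousand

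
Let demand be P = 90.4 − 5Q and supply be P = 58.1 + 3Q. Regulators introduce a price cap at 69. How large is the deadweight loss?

0.65

Competitive equilibrium: 90.4 − 5Q = 58.1 + 3Q → Q* = 4.0375, P* = 70.2125.
At the ceiling P = 69, quantity supplied = (69 − 58.1)/3 = 3.6333.
Willingness to pay at Q' = 3.6333: 90.4 − 5·3.6333 = 72.2335.
ΔQ = 4.0375 − 3.6333 = 0.4042; wedge = 72.2335 − 69 = 3.2335.
Deadweight loss = ½ × 0.4042 × 3.2335 = 0.65.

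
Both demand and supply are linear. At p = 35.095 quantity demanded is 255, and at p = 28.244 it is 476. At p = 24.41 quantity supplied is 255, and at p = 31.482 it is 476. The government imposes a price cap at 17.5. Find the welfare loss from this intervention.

4682.21

Demand slope = (28.244 − 35.095)/(476 − 255) = −0.031, so p = 43 − 0.031q.
Supply slope = (31.482 − 24.41)/(476 − 255) = 0.032, so p = 16.25 + 0.032q.
Competitive equilibrium: 43 − 0.031q = 16.25 + 0.032q → q* = 424.60317, p* = 29.8373.
At the ceiling p = 17.5, quantity supplied = (17.5 − 16.25)/0.032 = 39.0625.
Willingness to pay at q' = 39.0625: 43 − 0.031·39.0625 = 41.78906.
Δq = 424.60317 − 39.0625 = 385.54067; wedge = 41.78906 − 17.5 = 24.28906.
The triangle = ½ × 385.54067 × 24.28906 = 4682.21.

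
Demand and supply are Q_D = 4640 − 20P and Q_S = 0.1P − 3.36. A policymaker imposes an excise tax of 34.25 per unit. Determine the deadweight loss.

58.36

In inverse form: demand P = 232 − 0.05Q, supply P = 33.6 + 10Q.
Competitive equilibrium: 232 − 0.05Q = 33.6 + 10Q → Q* = 19.7413, P* = 231.0129.
With the tax, the buyer price exceeds the seller price by 34.25: (232 − 0.05Q) − (33.6 + 10Q) = 34.25 → Q' = 16.3333.
ΔQ = 19.7413 − 16.3333 = 3.408; the wedge equals the tax, 34.25.
Deadweight loss = ½ × 3.408 × 34.25 = 58.36.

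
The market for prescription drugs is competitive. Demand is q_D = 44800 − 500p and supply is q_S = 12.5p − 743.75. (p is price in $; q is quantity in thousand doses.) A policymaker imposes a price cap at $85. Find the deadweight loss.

In inverse form: demand p = 89.6 − 0.002q, supply p = 59.5 + 0.08q.
Competitive equilibrium: 89.6 − 0.002q = 59.5 + 0.08q → q* = 367.0732, p* = 88.8659.
At the ceiling p = 85, quantity supplied = (85 − 59.5)/0.08 = 318.75.
Willingness to pay at q' = 318.75: 89.6 − 0.002·318.75 = 88.9625.
Δq = 367.0732 − 318.75 = 48.3232; wedge = 88.9625 − 85 = 3.9625.
DWL = ½ × 48.3232 × 3.9625 = $95.74 thousand.

$95.74 thousand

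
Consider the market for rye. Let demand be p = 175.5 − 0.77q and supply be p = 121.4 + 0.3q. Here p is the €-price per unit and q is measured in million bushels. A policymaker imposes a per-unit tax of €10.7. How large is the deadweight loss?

€53.50 million

Competitive equilibrium: 175.5 − 0.77q = 121.4 + 0.3q → q* = 50.5607, p* = 136.5682.
With the tax, the buyer price exceeds the seller price by 10.7: (175.5 − 0.77q) − (121.4 + 0.3q) = 10.7 → q' = 40.5607.
Δq = 50.5607 − 40.5607 = 10; the wedge equals the tax, 10.7.
DWL = ½ × 10 × 10.7 = €53.50 million.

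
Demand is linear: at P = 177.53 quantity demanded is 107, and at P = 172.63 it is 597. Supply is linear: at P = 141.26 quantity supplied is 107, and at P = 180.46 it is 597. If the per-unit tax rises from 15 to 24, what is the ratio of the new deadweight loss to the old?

Demand slope = (172.63 − 177.53)/(597 − 107) = −0.01, so P = 178.6 − 0.01Q.
Supply slope = (180.46 − 141.26)/(597 − 107) = 0.08, so P = 132.7 + 0.08Q.
Competitive equilibrium: 178.6 − 0.01Q = 132.7 + 0.08Q → Q* = 510, P* = 173.5.
For a per-unit tax t: ΔQ = t/0.09, so DWL = ½·t·(t/0.09) = t²/0.18.
At t = 15: DWL = 1250. At t = 24: DWL = 3200.
Ratio = (24/15)² = 2.56.

2.56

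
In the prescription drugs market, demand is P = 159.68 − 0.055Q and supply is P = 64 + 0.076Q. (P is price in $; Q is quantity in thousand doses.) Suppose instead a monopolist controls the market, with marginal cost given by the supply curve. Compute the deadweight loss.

$3055.21 thousand

Competitive equilibrium: 159.68 − 0.055Q = 64 + 0.076Q → Q* = 730.38168, P* = 119.50901.
Marginal revenue: MR = 159.68 − 0.11Q. Set MR = MC: 159.68 − 0.11Q = 64 + 0.076Q → Q_m = 514.4086.
Price P_m = 159.68 − 0.055·514.4086 = 131.38753; MC(Q_m) = 64 + 0.076·514.4086 = 103.09505.
Competitive Q* = 730.38168, so ΔQ = 215.97308; wedge = 131.38753 − 103.09505 = 28.29248.
Deadweight loss = ½ × 215.97308 × 28.29248 = $3055.21 thousand.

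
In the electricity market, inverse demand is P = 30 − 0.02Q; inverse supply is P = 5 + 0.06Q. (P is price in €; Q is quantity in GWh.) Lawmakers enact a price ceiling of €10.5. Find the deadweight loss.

Competitive equilibrium: 30 − 0.02Q = 5 + 0.06Q → Q* = 312.5, P* = 23.75.
At the ceiling P = 10.5, quantity supplied = (10.5 − 5)/0.06 = 91.66667.
Willingness to pay at Q' = 91.66667: 30 − 0.02·91.66667 = 28.16667.
ΔQ = 312.5 − 91.66667 = 220.83333; wedge = 28.16667 − 10.5 = 17.66667.
DWL = ½ × 220.83333 × 17.66667 = €1950.69.

€1950.69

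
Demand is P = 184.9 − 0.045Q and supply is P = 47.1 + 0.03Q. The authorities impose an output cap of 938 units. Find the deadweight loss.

30330.02

Competitive equilibrium: 184.9 − 0.045Q = 47.1 + 0.03Q → Q* = 1837.3333, P* = 102.22.
At Q = 938: demand price = 184.9 − 0.045·938 = 142.69; supply price = 47.1 + 0.03·938 = 75.24.
ΔQ = 1837.3333 − 938 = 899.3333; wedge = 142.69 − 75.24 = 67.45.
Deadweight loss = ½ × 899.3333 × 67.45 = 30330.02.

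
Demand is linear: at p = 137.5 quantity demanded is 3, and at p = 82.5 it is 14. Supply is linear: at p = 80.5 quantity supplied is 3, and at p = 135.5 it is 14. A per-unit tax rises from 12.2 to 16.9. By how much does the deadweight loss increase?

Demand slope = (82.5 − 137.5)/(14 − 3) = −5, so p = 152.5 − 5q.
Supply slope = (135.5 − 80.5)/(14 − 3) = 5, so p = 65.5 + 5q.
Competitive equilibrium: 152.5 − 5q = 65.5 + 5q → q* = 8.7, p* = 109.
For a per-unit tax t: Δq = t/10, so DWL = ½·t·(t/10) = t²/20.
At t = 12.2: DWL = 7.442. At t = 16.9: DWL = 14.281.
Increase = 14.281 − 7.442 = 6.84.

6.84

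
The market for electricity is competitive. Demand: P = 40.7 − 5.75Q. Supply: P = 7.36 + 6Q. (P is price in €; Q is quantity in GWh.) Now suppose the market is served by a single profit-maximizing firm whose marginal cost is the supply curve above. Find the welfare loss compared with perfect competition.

Competitive equilibrium: 40.7 − 5.75Q = 7.36 + 6Q → Q* = 2.8374, P* = 24.3847.
Marginal revenue: MR = 40.7 − 11.5Q. Set MR = MC: 40.7 − 11.5Q = 7.36 + 6Q → Q_m = 1.9051.
Price P_m = 40.7 − 5.75·1.9051 = 29.7457; MC(Q_m) = 7.36 + 6·1.9051 = 18.7906.
Competitive Q* = 2.8374, so ΔQ = 0.9323; wedge = 29.7457 − 18.7906 = 10.9551.
The triangle = ½ × 0.9323 × 10.9551 = €5.11.

€5.11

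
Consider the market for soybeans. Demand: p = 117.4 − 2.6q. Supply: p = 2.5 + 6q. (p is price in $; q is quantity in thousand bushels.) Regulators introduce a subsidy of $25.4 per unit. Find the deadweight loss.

$37.51 thousand

Competitive equilibrium: 117.4 − 2.6q = 2.5 + 6q → q* = 13.3605, p* = 82.6628.
The subsidy lowers effective supply by 25.4: p = 6q − 22.9.
New quantity: 117.4 − 2.6q = 6q − 22.9 → q' = 16.314.
Overproduction Δq = 16.314 − 13.3605 = 2.9535; wedge = subsidy = 25.4.
DWL = ½ × 2.9535 × 25.4 = $37.51 thousand.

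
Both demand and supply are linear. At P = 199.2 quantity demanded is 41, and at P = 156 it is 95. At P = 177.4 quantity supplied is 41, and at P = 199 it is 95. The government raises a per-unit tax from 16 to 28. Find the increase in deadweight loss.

220

Demand slope = (156 − 199.2)/(95 − 41) = −0.8, so P = 232 − 0.8Q.
Supply slope = (199 − 177.4)/(95 − 41) = 0.4, so P = 161 + 0.4Q.
Competitive equilibrium: 232 − 0.8Q = 161 + 0.4Q → Q* = 59.1667, P* = 184.6667.
For a per-unit tax t: ΔQ = t/1.2, so DWL = ½·t·(t/1.2) = t²/2.4.
At t = 16: DWL = 106.667. At t = 28: DWL = 326.667.
Increase = 326.667 − 106.667 = 220.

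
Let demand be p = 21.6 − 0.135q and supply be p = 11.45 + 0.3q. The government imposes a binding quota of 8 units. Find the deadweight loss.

51.14

Competitive equilibrium: 21.6 − 0.135q = 11.45 + 0.3q → q* = 23.3333, p* = 18.45.
At q = 8: demand price = 21.6 − 0.135·8 = 20.52; supply price = 11.45 + 0.3·8 = 13.85.
Δq = 23.3333 − 8 = 15.3333; wedge = 20.52 − 13.85 = 6.67.
The triangle = ½ × 15.3333 × 6.67 = 51.14.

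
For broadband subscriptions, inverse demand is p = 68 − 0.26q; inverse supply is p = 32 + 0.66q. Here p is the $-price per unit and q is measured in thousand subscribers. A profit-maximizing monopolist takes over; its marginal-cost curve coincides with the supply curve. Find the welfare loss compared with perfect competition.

Competitive equilibrium: 68 − 0.26q = 32 + 0.66q → q* = 39.1304, p* = 57.8261.
Marginal revenue: MR = 68 − 0.52q. Set MR = MC: 68 − 0.52q = 32 + 0.66q → q_m = 30.5085.
Price p_m = 68 − 0.26·30.5085 = 60.0678; MC(q_m) = 32 + 0.66·30.5085 = 52.1356.
Competitive q* = 39.1304, so Δq = 8.6219; wedge = 60.0678 − 52.1356 = 7.9322.
DWL = ½ × 8.6219 × 7.9322 = $34.20 thousand.

$34.20 thousand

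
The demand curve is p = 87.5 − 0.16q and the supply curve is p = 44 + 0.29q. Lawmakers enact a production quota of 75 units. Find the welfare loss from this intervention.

105.625

Competitive equilibrium: 87.5 − 0.16q = 44 + 0.29q → q* = 96.6667, p* = 72.0333.
At q = 75: demand price = 87.5 − 0.16·75 = 75.5; supply price = 44 + 0.29·75 = 65.75.
Δq = 96.6667 − 75 = 21.6667; wedge = 75.5 − 65.75 = 9.75.
DWL = ½ × 21.6667 × 9.75 = 105.625.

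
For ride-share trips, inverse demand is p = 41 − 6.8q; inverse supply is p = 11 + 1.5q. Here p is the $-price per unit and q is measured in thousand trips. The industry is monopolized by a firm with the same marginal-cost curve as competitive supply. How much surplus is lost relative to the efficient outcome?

Competitive equilibrium: 41 − 6.8q = 11 + 1.5q → q* = 3.61446, p* = 16.42169.
Marginal revenue: MR = 41 − 13.6q. Set MR = MC: 41 − 13.6q = 11 + 1.5q → q_m = 1.98675.
Price p_m = 41 − 6.8·1.98675 = 27.4901; MC(q_m) = 11 + 1.5·1.98675 = 13.98013.
Competitive q* = 3.61446, so Δq = 1.62771; wedge = 27.4901 − 13.98013 = 13.50997.
Welfare loss = ½ × 1.62771 × 13.50997 = $11 thousand.

$11 thousand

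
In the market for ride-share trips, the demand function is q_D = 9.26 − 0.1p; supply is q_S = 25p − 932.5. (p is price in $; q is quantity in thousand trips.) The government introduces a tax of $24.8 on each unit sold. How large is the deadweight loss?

$30.63 thousand

In inverse form: demand p = 92.6 − 10q, supply p = 37.3 + 0.04q.
Competitive equilibrium: 92.6 − 10q = 37.3 + 0.04q → q* = 5.508, p* = 37.5203.
With the tax, the buyer price exceeds the seller price by 24.8: (92.6 − 10q) − (37.3 + 0.04q) = 24.8 → q' = 3.0378.
Δq = 5.508 − 3.0378 = 2.4702; the wedge equals the tax, 24.8.
The triangle = ½ × 2.4702 × 24.8 = $30.63 thousand.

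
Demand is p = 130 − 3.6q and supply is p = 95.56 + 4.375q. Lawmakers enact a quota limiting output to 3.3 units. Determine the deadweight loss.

4.14

Competitive equilibrium: 130 − 3.6q = 95.56 + 4.375q → q* = 4.3185, p* = 114.4534.
At q = 3.3: demand price = 130 − 3.6·3.3 = 118.12; supply price = 95.56 + 4.375·3.3 = 109.9975.
Δq = 4.3185 − 3.3 = 1.0185; wedge = 118.12 − 109.9975 = 8.1225.
DWL = ½ × 1.0185 × 8.1225 = 4.14.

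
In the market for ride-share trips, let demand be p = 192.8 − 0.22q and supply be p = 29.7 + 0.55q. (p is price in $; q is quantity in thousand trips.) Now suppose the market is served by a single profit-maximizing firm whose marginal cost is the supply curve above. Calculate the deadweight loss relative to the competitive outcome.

$853.03 thousand

Competitive equilibrium: 192.8 − 0.22q = 29.7 + 0.55q → q* = 211.8182, p* = 146.2.
Marginal revenue: MR = 192.8 − 0.44q. Set MR = MC: 192.8 − 0.44q = 29.7 + 0.55q → q_m = 164.7475.
Price p_m = 192.8 − 0.22·164.7475 = 156.5556; MC(q_m) = 29.7 + 0.55·164.7475 = 120.3111.
Competitive q* = 211.8182, so Δq = 47.0707; wedge = 156.5556 − 120.3111 = 36.2445.
DWL = ½ × 47.0707 × 36.2445 = $853.03 thousand.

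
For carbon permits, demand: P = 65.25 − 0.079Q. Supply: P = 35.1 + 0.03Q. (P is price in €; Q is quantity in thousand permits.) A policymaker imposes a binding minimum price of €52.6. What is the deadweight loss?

€739.42 thousand

Competitive equilibrium: 65.25 − 0.079Q = 35.1 + 0.03Q → Q* = 276.6055, P* = 43.3982.
At the floor P = 52.6, quantity demanded = (65.25 − 52.6)/0.079 = 160.1266.
Sellers' marginal cost at Q' = 160.1266: 35.1 + 0.03·160.1266 = 39.9038.
ΔQ = 276.6055 − 160.1266 = 116.4789; wedge = 52.6 − 39.9038 = 12.6962.
Welfare loss = ½ × 116.4789 × 12.6962 = €739.42 thousand.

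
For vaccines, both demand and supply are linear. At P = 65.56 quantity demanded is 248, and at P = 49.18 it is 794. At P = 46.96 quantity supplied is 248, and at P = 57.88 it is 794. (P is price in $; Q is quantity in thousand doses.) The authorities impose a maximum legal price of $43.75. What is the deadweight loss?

Demand slope = (49.18 − 65.56)/(794 − 248) = −0.03, so P = 73 − 0.03Q.
Supply slope = (57.88 − 46.96)/(794 − 248) = 0.02, so P = 42 + 0.02Q.
Competitive equilibrium: 73 − 0.03Q = 42 + 0.02Q → Q* = 620, P* = 54.4.
At the ceiling P = 43.75, quantity supplied = (43.75 − 42)/0.02 = 87.5.
Willingness to pay at Q' = 87.5: 73 − 0.03·87.5 = 70.375.
ΔQ = 620 − 87.5 = 532.5; wedge = 70.375 − 43.75 = 26.625.
The triangle = ½ × 532.5 × 26.625 = $7088.91 thousand.

$7088.91 thousand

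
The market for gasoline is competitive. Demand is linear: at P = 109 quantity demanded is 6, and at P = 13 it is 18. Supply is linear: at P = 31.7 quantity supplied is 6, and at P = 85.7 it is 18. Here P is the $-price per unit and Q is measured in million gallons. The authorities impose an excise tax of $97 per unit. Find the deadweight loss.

Demand slope = (13 − 109)/(18 − 6) = −8, so P = 157 − 8Q.
Supply slope = (85.7 − 31.7)/(18 − 6) = 4.5, so P = 4.7 + 4.5Q.
Competitive equilibrium: 157 − 8Q = 4.7 + 4.5Q → Q* = 12.184, P* = 59.528.
With the tax, the buyer price exceeds the seller price by 97: (157 − 8Q) − (4.7 + 4.5Q) = 97 → Q' = 4.424.
ΔQ = 12.184 − 4.424 = 7.76; the wedge equals the tax, 97.
DWL = ½ × 7.76 × 97 = $376.36 million.

$376.36 million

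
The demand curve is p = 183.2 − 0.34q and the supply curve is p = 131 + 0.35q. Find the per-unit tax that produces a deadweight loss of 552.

Competitive equilibrium: 183.2 − 0.34q = 131 + 0.35q → q* = 75.6522, p* = 157.4783.
A tax t gives Δq = t/0.69 and wedge t, so DWL = t²/1.38.
t²/1.38 = 552 → t² = 761.76 → t = 27.6.

27.6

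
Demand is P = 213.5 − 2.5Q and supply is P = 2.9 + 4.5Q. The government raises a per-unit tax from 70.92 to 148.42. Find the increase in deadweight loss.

Competitive equilibrium: 213.5 − 2.5Q = 2.9 + 4.5Q → Q* = 30.0857, P* = 138.2857.
For a per-unit tax t: ΔQ = t/7, so DWL = ½·t·(t/7) = t²/14.
At t = 70.92: DWL = 359.26. At t = 148.42: DWL = 1573.464.
Increase = 1573.464 − 359.26 = 1214.20.

1214.20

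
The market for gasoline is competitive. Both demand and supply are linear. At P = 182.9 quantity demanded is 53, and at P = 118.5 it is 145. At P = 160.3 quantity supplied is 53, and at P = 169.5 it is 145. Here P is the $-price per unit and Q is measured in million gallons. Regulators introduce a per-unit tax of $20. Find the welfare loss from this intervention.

Demand slope = (118.5 − 182.9)/(145 − 53) = −0.7, so P = 220 − 0.7Q.
Supply slope = (169.5 − 160.3)/(145 − 53) = 0.1, so P = 155 + 0.1Q.
Competitive equilibrium: 220 − 0.7Q = 155 + 0.1Q → Q* = 81.25, P* = 163.125.
With the tax, the buyer price exceeds the seller price by 20: (220 − 0.7Q) − (155 + 0.1Q) = 20 → Q' = 56.25.
ΔQ = 81.25 − 56.25 = 25; the wedge equals the tax, 20.
Welfare loss = ½ × 25 × 20 = $250 million.

$250 million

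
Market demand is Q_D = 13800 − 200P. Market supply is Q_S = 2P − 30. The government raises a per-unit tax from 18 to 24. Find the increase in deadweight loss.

In inverse form: demand P = 69 − 0.005Q, supply P = 15 + 0.5Q.
Competitive equilibrium: 69 − 0.005Q = 15 + 0.5Q → Q* = 106.9307, P* = 68.4653.
For a per-unit tax t: ΔQ = t/0.505, so DWL = ½·t·(t/0.505) = t²/1.01.
At t = 18: DWL = 320.7921. At t = 24: DWL = 570.297.
Increase = 570.297 − 320.7921 = 249.50.

249.50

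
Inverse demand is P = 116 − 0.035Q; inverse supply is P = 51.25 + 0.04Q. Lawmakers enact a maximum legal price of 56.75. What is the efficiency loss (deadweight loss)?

19756.28

Competitive equilibrium: 116 − 0.035Q = 51.25 + 0.04Q → Q* = 863.3333, P* = 85.7833.
At the ceiling P = 56.75, quantity supplied = (56.75 − 51.25)/0.04 = 137.5.
Willingness to pay at Q' = 137.5: 116 − 0.035·137.5 = 111.1875.
ΔQ = 863.3333 − 137.5 = 725.8333; wedge = 111.1875 − 56.75 = 54.4375.
Deadweight loss = ½ × 725.8333 × 54.4375 = 19756.28.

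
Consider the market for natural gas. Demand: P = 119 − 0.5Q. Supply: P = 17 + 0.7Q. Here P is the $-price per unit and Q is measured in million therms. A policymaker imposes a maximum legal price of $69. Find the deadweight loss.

$68.88 million

Competitive equilibrium: 119 − 0.5Q = 17 + 0.7Q → Q* = 85, P* = 76.5.
At the ceiling P = 69, quantity supplied = (69 − 17)/0.7 = 74.2857.
Willingness to pay at Q' = 74.2857: 119 − 0.5·74.2857 = 81.8572.
ΔQ = 85 − 74.2857 = 10.7143; wedge = 81.8572 − 69 = 12.8572.
The triangle = ½ × 10.7143 × 12.8572 = $68.88 million.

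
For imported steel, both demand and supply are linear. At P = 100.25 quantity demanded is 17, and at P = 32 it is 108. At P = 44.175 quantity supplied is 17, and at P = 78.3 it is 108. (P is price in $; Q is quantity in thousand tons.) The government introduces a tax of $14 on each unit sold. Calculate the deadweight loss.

Demand slope = (32 − 100.25)/(108 − 17) = −0.75, so P = 113 − 0.75Q.
Supply slope = (78.3 − 44.175)/(108 − 17) = 0.375, so P = 37.8 + 0.375Q.
Competitive equilibrium: 113 − 0.75Q = 37.8 + 0.375Q → Q* = 66.8444, P* = 62.8667.
With the tax, the buyer price exceeds the seller price by 14: (113 − 0.75Q) − (37.8 + 0.375Q) = 14 → Q' = 54.4.
ΔQ = 66.8444 − 54.4 = 12.4444; the wedge equals the tax, 14.
DWL = ½ × 12.4444 × 14 = $87.11 thousand.

$87.11 thousand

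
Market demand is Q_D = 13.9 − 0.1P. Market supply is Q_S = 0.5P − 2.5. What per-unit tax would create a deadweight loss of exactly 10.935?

In inverse form: demand P = 139 − 10Q, supply P = 5 + 2Q.
Competitive equilibrium: 139 − 10Q = 5 + 2Q → Q* = 11.1667, P* = 27.3333.
A tax t gives ΔQ = t/12 and wedge t, so DWL = t²/24.
t²/24 = 10.935 → t² = 262.44 → t = 16.2.

16.2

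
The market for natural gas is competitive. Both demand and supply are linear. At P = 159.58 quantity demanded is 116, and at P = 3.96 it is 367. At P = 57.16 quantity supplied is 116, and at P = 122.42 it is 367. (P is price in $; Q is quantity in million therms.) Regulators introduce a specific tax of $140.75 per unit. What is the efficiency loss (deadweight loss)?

Demand slope = (3.96 − 159.58)/(367 − 116) = −0.62, so P = 231.5 − 0.62Q.
Supply slope = (122.42 − 57.16)/(367 − 116) = 0.26, so P = 27 + 0.26Q.
Competitive equilibrium: 231.5 − 0.62Q = 27 + 0.26Q → Q* = 232.3864, P* = 87.4205.
With the tax, the buyer price exceeds the seller price by 140.75: (231.5 − 0.62Q) − (27 + 0.26Q) = 140.75 → Q' = 72.4432.
ΔQ = 232.3864 − 72.4432 = 159.9432; the wedge equals the tax, 140.75.
Welfare loss = ½ × 159.9432 × 140.75 = $11256 million.

$11256 million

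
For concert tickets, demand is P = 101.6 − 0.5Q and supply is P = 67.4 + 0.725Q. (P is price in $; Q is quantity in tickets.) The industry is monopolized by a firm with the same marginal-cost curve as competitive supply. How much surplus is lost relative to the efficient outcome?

Competitive equilibrium: 101.6 − 0.5Q = 67.4 + 0.725Q → Q* = 27.9184, P* = 87.6408.
Marginal revenue: MR = 101.6 − Q. Set MR = MC: 101.6 − Q = 67.4 + 0.725Q → Q_m = 19.8261.
Price P_m = 101.6 − 0.5·19.8261 = 91.687; MC(Q_m) = 67.4 + 0.725·19.8261 = 81.7739.
Competitive Q* = 27.9184, so ΔQ = 8.0923; wedge = 91.687 − 81.7739 = 9.9131.
Deadweight loss = ½ × 8.0923 × 9.9131 = $40.11.

$40.11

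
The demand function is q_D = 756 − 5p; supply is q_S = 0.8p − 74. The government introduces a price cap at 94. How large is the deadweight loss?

1118.77

In inverse form: demand p = 151.2 − 0.2q, supply p = 92.5 + 1.25q.
Competitive equilibrium: 151.2 − 0.2q = 92.5 + 1.25q → q* = 40.4828, p* = 143.1034.
At the ceiling p = 94, quantity supplied = (94 − 92.5)/1.25 = 1.2.
Willingness to pay at q' = 1.2: 151.2 − 0.2·1.2 = 150.96.
Δq = 40.4828 − 1.2 = 39.2828; wedge = 150.96 − 94 = 56.96.
Deadweight loss = ½ × 39.2828 × 56.96 = 1118.77.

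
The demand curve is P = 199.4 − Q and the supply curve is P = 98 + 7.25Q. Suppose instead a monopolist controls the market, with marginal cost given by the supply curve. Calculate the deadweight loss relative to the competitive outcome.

Competitive equilibrium: 199.4 − Q = 98 + 7.25Q → Q* = 12.2909, P* = 187.1091.
Marginal revenue: MR = 199.4 − 2Q. Set MR = MC: 199.4 − 2Q = 98 + 7.25Q → Q_m = 10.9622.
Price P_m = 199.4 − 1·10.9622 = 188.4378; MC(Q_m) = 98 + 7.25·10.9622 = 177.476.
Competitive Q* = 12.2909, so ΔQ = 1.3287; wedge = 188.4378 − 177.476 = 10.9618.
Deadweight loss = ½ × 1.3287 × 10.9618 = 7.28.

7.28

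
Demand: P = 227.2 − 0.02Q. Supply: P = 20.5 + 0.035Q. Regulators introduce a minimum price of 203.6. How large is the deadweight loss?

182793.09

Competitive equilibrium: 227.2 − 0.02Q = 20.5 + 0.035Q → Q* = 3758.1818, P* = 152.0364.
At the floor P = 203.6, quantity demanded = (227.2 − 203.6)/0.02 = 1180.
Sellers' marginal cost at Q' = 1180: 20.5 + 0.035·1180 = 61.8.
ΔQ = 3758.1818 − 1180 = 2578.1818; wedge = 203.6 − 61.8 = 141.8.
The triangle = ½ × 2578.1818 × 141.8 = 182793.09.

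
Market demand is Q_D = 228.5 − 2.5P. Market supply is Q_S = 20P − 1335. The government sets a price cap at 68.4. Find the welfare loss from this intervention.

In inverse form: demand P = 91.4 − 0.4Q, supply P = 66.75 + 0.05Q.
Competitive equilibrium: 91.4 − 0.4Q = 66.75 + 0.05Q → Q* = 54.7778, P* = 69.4889.
At the ceiling P = 68.4, quantity supplied = (68.4 − 66.75)/0.05 = 33.
Willingness to pay at Q' = 33: 91.4 − 0.4·33 = 78.2.
ΔQ = 54.7778 − 33 = 21.7778; wedge = 78.2 − 68.4 = 9.8.
Welfare loss = ½ × 21.7778 × 9.8 = 106.71.

106.71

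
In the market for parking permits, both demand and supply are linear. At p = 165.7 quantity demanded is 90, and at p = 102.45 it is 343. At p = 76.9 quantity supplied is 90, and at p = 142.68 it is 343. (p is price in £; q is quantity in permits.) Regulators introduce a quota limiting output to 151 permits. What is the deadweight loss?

Demand slope = (102.45 − 165.7)/(343 − 90) = −0.25, so p = 188.2 − 0.25q.
Supply slope = (142.68 − 76.9)/(343 − 90) = 0.26, so p = 53.5 + 0.26q.
Competitive equilibrium: 188.2 − 0.25q = 53.5 + 0.26q → q* = 264.1176, p* = 122.1706.
At q = 151: demand price = 188.2 − 0.25·151 = 150.45; supply price = 53.5 + 0.26·151 = 92.76.
Δq = 264.1176 − 151 = 113.1176; wedge = 150.45 − 92.76 = 57.69.
Deadweight loss = ½ × 113.1176 × 57.69 = £3262.88.

£3262.88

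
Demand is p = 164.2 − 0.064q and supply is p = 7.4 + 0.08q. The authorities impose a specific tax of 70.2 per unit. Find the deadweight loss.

Competitive equilibrium: 164.2 − 0.064q = 7.4 + 0.08q → q* = 1088.8889, p* = 94.5111.
With the tax, the buyer price exceeds the seller price by 70.2: (164.2 − 0.064q) − (7.4 + 0.08q) = 70.2 → q' = 601.3889.
Δq = 1088.8889 − 601.3889 = 487.5; the wedge equals the tax, 70.2.
DWL = ½ × 487.5 × 70.2 = 17111.25.

17111.25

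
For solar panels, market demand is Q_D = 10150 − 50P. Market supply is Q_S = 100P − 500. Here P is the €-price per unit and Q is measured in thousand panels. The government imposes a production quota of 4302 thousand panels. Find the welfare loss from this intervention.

€79212.06 thousand

In inverse form: demand P = 203 − 0.02Q, supply P = 5 + 0.01Q.
Competitive equilibrium: 203 − 0.02Q = 5 + 0.01Q → Q* = 6600, P* = 71.
At Q = 4302: demand price = 203 − 0.02·4302 = 116.96; supply price = 5 + 0.01·4302 = 48.02.
ΔQ = 6600 − 4302 = 2298; wedge = 116.96 − 48.02 = 68.94.
Deadweight loss = ½ × 2298 × 68.94 = €79212.06 thousand.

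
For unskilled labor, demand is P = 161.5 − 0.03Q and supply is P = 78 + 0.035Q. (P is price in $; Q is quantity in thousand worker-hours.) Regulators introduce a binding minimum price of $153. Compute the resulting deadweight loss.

Competitive equilibrium: 161.5 − 0.03Q = 78 + 0.035Q → Q* = 1284.61538, P* = 122.96154.
At the floor P = 153, quantity demanded = (161.5 − 153)/0.03 = 283.33333.
Sellers' marginal cost at Q' = 283.33333: 78 + 0.035·283.33333 = 87.91667.
ΔQ = 1284.61538 − 283.33333 = 1001.28205; wedge = 153 − 87.91667 = 65.08333.
DWL = ½ × 1001.28205 × 65.08333 = $32583.39 thousand.

$32583.39 thousand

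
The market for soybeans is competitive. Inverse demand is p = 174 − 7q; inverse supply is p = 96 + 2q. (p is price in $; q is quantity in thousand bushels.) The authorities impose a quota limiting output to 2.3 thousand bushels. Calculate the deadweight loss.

$182.405 thousand

Competitive equilibrium: 174 − 7q = 96 + 2q → q* = 8.66667, p* = 113.33333.
At q = 2.3: demand price = 174 − 7·2.3 = 157.9; supply price = 96 + 2·2.3 = 100.6.
Δq = 8.66667 − 2.3 = 6.36667; wedge = 157.9 − 100.6 = 57.3.
Deadweight loss = ½ × 6.36667 × 57.3 = $182.405 thousand.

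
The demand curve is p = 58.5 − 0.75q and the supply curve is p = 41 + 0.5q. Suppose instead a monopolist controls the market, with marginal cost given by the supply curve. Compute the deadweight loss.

Competitive equilibrium: 58.5 − 0.75q = 41 + 0.5q → q* = 14, p* = 48.
Marginal revenue: MR = 58.5 − 1.5q. Set MR = MC: 58.5 − 1.5q = 41 + 0.5q → q_m = 8.75.
Price p_m = 58.5 − 0.75·8.75 = 51.9375; MC(q_m) = 41 + 0.5·8.75 = 45.375.
Competitive q* = 14, so Δq = 5.25; wedge = 51.9375 − 45.375 = 6.5625.
The triangle = ½ × 5.25 × 6.5625 = 17.23.

17.23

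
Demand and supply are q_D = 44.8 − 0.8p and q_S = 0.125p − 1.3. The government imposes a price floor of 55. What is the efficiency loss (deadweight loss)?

In inverse form: demand p = 56 − 1.25q, supply p = 10.4 + 8q.
Competitive equilibrium: 56 − 1.25q = 10.4 + 8q → q* = 4.9297, p* = 49.8378.
At the floor p = 55, quantity demanded = (56 − 55)/1.25 = 0.8.
Sellers' marginal cost at q' = 0.8: 10.4 + 8·0.8 = 16.8.
Δq = 4.9297 − 0.8 = 4.1297; wedge = 55 − 16.8 = 38.2.
Welfare loss = ½ × 4.1297 × 38.2 = 78.88.

78.88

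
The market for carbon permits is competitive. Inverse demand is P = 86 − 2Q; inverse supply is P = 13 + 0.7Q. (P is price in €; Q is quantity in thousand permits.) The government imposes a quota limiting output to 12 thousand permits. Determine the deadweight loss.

Competitive equilibrium: 86 − 2Q = 13 + 0.7Q → Q* = 27.037, P* = 31.9259.
At Q = 12: demand price = 86 − 2·12 = 62; supply price = 13 + 0.7·12 = 21.4.
ΔQ = 27.037 − 12 = 15.037; wedge = 62 − 21.4 = 40.6.
The triangle = ½ × 15.037 × 40.6 = €305.25 thousand.

€305.25 thousand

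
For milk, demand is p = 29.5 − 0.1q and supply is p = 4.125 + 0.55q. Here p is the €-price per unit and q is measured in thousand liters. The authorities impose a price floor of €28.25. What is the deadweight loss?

€228.89 thousand

Competitive equilibrium: 29.5 − 0.1q = 4.125 + 0.55q → q* = 39.0385, p* = 25.5962.
At the floor p = 28.25, quantity demanded = (29.5 − 28.25)/0.1 = 12.5.
Sellers' marginal cost at q' = 12.5: 4.125 + 0.55·12.5 = 11.
Δq = 39.0385 − 12.5 = 26.5385; wedge = 28.25 − 11 = 17.25.
DWL = ½ × 26.5385 × 17.25 = €228.89 thousand.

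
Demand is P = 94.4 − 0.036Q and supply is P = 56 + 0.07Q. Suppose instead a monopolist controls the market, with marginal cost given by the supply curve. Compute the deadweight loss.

Competitive equilibrium: 94.4 − 0.036Q = 56 + 0.07Q → Q* = 362.2642, P* = 81.3585.
Marginal revenue: MR = 94.4 − 0.072Q. Set MR = MC: 94.4 − 0.072Q = 56 + 0.07Q → Q_m = 270.4225.
Price P_m = 94.4 − 0.036·270.4225 = 84.6648; MC(Q_m) = 56 + 0.07·270.4225 = 74.9296.
Competitive Q* = 362.2642, so ΔQ = 91.8417; wedge = 84.6648 − 74.9296 = 9.7352.
Deadweight loss = ½ × 91.8417 × 9.7352 = 447.05.

447.05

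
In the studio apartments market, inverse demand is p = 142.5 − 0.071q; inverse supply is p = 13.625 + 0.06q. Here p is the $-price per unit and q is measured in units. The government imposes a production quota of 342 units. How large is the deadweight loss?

$26978.13

Competitive equilibrium: 142.5 − 0.071q = 13.625 + 0.06q → q* = 983.7786, p* = 72.6517.
At q = 342: demand price = 142.5 − 0.071·342 = 118.218; supply price = 13.625 + 0.06·342 = 34.145.
Δq = 983.7786 − 342 = 641.7786; wedge = 118.218 − 34.145 = 84.073.
DWL = ½ × 641.7786 × 84.073 = $26978.13.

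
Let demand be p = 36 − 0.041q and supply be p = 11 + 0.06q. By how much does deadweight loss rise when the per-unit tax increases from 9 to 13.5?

501.24

Competitive equilibrium: 36 − 0.041q = 11 + 0.06q → q* = 247.5248, p* = 25.8515.
For a per-unit tax t: Δq = t/0.101, so DWL = ½·t·(t/0.101) = t²/0.202.
At t = 9: DWL = 400.99. At t = 13.5: DWL = 902.228.
Increase = 902.228 − 400.99 = 501.24.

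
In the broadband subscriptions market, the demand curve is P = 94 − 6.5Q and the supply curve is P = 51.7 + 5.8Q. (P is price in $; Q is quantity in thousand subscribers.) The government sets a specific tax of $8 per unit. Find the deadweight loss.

$2.60 thousand

Competitive equilibrium: 94 − 6.5Q = 51.7 + 5.8Q → Q* = 3.439, P* = 71.6463.
With the tax, the buyer price exceeds the seller price by 8: (94 − 6.5Q) − (51.7 + 5.8Q) = 8 → Q' = 2.7886.
ΔQ = 3.439 − 2.7886 = 0.6504; the wedge equals the tax, 8.
Welfare loss = ½ × 0.6504 × 8 = $2.60 thousand.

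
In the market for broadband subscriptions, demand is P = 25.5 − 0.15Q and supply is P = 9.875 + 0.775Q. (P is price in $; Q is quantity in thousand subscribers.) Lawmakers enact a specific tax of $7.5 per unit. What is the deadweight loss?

$30.41 thousand

Competitive equilibrium: 25.5 − 0.15Q = 9.875 + 0.775Q → Q* = 16.8919, P* = 22.9662.
With the tax, the buyer price exceeds the seller price by 7.5: (25.5 − 0.15Q) − (9.875 + 0.775Q) = 7.5 → Q' = 8.7838.
ΔQ = 16.8919 − 8.7838 = 8.1081; the wedge equals the tax, 7.5.
Welfare loss = ½ × 8.1081 × 7.5 = $30.41 thousand.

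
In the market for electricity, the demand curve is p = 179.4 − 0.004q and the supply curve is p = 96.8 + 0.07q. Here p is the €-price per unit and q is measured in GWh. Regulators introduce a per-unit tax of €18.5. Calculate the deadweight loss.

€2312.50

Competitive equilibrium: 179.4 − 0.004q = 96.8 + 0.07q → q* = 1116.2162, p* = 174.9351.
With the tax, the buyer price exceeds the seller price by 18.5: (179.4 − 0.004q) − (96.8 + 0.07q) = 18.5 → q' = 866.2162.
Δq = 1116.2162 − 866.2162 = 250; the wedge equals the tax, 18.5.
Welfare loss = ½ × 250 × 18.5 = €2312.50.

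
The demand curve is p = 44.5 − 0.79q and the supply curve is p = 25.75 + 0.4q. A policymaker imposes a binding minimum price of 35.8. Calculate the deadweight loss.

13.39

Competitive equilibrium: 44.5 − 0.79q = 25.75 + 0.4q → q* = 15.7563, p* = 32.0525.
At the floor p = 35.8, quantity demanded = (44.5 − 35.8)/0.79 = 11.0127.
Sellers' marginal cost at q' = 11.0127: 25.75 + 0.4·11.0127 = 30.1551.
Δq = 15.7563 − 11.0127 = 4.7436; wedge = 35.8 − 30.1551 = 5.6449.
Deadweight loss = ½ × 4.7436 × 5.6449 = 13.39.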